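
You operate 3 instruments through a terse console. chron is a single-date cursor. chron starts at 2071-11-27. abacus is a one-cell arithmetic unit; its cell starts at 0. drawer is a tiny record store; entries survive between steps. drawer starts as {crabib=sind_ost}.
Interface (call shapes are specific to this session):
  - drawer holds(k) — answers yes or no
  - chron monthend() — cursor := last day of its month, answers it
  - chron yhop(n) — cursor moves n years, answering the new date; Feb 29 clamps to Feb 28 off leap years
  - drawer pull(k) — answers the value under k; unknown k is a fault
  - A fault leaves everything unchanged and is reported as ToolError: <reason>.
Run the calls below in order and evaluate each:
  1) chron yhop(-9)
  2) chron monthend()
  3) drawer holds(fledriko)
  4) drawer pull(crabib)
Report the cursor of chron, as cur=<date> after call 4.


→ chron yhop(n→-9)
← 2062-11-27
→ chron monthend()
← 2062-11-30
→ drawer holds(k→fledriko)
← no
→ drawer pull(k→crabib)
← sind_ost

Answer: cur=2062-11-30


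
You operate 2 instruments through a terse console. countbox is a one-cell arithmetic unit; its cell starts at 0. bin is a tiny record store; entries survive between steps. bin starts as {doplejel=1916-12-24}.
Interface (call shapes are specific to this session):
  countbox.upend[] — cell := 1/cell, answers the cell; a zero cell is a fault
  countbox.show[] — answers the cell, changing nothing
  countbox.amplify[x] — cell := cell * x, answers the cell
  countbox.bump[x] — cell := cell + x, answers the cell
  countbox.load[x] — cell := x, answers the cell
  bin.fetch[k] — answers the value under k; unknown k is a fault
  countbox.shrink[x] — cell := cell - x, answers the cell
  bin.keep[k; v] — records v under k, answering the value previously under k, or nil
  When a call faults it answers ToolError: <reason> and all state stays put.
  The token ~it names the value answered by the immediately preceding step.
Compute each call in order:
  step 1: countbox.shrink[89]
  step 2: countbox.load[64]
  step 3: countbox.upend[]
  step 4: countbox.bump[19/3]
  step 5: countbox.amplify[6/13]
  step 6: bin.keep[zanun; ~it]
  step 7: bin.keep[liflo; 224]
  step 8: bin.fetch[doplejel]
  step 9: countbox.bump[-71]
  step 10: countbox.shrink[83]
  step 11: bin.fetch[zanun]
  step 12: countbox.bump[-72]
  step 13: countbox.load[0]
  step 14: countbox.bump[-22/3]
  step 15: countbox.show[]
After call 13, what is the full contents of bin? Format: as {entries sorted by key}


Answer: {doplejel=1916-12-24, liflo=224, zanun=1219/416}

Derivation:
> countbox.shrink x: 89
:: -89
> countbox.load x: 64
:: 64
> countbox.upend
:: 1/64
> countbox.bump x: 19/3
:: 1219/192
> countbox.amplify x: 6/13
:: 1219/416
> bin.keep k: zanun v: ~it
:: nil
> bin.keep k: liflo v: 224
:: nil
> bin.fetch k: doplejel
:: 1916-12-24
> countbox.bump x: -71
:: -28317/416
> countbox.shrink x: 83
:: -62845/416
> bin.fetch k: zanun
:: 1219/416
> countbox.bump x: -72
:: -92797/416
> countbox.load x: 0
:: 0
> countbox.bump x: -22/3
:: -22/3
> countbox.show
:: -22/3


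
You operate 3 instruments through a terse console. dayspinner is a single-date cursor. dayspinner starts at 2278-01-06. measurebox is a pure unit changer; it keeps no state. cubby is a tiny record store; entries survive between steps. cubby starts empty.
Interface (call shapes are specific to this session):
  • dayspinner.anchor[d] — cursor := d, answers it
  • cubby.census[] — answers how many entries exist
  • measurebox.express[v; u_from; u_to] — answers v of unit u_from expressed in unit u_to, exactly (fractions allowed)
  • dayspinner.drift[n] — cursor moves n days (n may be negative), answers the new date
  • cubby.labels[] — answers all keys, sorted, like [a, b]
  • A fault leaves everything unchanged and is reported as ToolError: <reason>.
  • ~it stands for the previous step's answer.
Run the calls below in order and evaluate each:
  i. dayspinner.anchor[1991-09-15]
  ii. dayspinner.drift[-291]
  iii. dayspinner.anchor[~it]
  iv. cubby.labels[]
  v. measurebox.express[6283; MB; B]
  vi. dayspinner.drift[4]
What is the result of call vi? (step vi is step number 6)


Answer: 1990-12-02

Derivation:
[in] dayspinner.anchor d: 1991-09-15
  1991-09-15
[in] dayspinner.drift n: -291
  1990-11-28
[in] dayspinner.anchor d: ~it
  1990-11-28
[in] cubby.labels
  []
[in] measurebox.express v: 6283 u_from: MB u_to: B
  6283000000
[in] dayspinner.drift n: 4
  1990-12-02


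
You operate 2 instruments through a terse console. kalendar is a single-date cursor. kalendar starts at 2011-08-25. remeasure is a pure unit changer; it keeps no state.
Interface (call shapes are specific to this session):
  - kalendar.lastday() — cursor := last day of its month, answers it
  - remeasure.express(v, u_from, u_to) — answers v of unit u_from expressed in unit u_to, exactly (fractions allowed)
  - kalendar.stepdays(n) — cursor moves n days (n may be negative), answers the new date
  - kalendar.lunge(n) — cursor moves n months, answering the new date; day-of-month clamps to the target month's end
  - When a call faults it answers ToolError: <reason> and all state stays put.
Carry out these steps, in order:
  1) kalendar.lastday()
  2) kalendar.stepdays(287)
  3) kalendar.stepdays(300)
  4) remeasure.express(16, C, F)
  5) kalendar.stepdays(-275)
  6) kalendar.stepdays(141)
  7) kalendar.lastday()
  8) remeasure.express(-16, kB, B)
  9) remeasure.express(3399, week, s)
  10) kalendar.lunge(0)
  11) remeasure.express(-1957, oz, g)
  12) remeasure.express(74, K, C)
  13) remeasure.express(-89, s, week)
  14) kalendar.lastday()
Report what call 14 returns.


Answer: 2012-11-30

Derivation:
·→ lastday()
·← 2011-08-31
·→ stepdays(n='287')
·← 2012-06-13
·→ stepdays(n='300')
·← 2013-04-09
·→ express(v='16', u_from='C', u_to='F')
·← 304/5
·→ stepdays(n='-275')
·← 2012-07-08
·→ stepdays(n='141')
·← 2012-11-26
·→ lastday()
·← 2012-11-30
·→ express(v='-16', u_from='kB', u_to='B')
·← -16000
·→ express(v='3399', u_from='week', u_to='s')
·← 2055715200
·→ lunge(n='0')
·← 2012-11-30
·→ express(v='-1957', u_from='oz', u_to='g')
·← -88768026809/1600000
·→ express(v='74', u_from='K', u_to='C')
·← -3983/20
·→ express(v='-89', u_from='s', u_to='week')
·← -89/604800
·→ lastday()
·← 2012-11-30


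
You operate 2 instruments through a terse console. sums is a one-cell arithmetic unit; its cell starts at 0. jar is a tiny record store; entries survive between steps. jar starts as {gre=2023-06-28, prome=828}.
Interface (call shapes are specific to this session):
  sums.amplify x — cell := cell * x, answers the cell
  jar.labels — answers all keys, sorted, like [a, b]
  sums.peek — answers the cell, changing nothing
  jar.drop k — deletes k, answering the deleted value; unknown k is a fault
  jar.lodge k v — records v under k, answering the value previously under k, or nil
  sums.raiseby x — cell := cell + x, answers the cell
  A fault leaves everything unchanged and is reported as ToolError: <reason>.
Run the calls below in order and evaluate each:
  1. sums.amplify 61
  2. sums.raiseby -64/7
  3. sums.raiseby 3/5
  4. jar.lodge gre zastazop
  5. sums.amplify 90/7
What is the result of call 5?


Answer: -5382/49

Derivation:
==> sums.amplify(x='61')
<== 0
==> sums.raiseby(x='-64/7')
<== -64/7
==> sums.raiseby(x='3/5')
<== -299/35
==> jar.lodge(k='gre', v='zastazop')
<== 2023-06-28
==> sums.amplify(x='90/7')
<== -5382/49


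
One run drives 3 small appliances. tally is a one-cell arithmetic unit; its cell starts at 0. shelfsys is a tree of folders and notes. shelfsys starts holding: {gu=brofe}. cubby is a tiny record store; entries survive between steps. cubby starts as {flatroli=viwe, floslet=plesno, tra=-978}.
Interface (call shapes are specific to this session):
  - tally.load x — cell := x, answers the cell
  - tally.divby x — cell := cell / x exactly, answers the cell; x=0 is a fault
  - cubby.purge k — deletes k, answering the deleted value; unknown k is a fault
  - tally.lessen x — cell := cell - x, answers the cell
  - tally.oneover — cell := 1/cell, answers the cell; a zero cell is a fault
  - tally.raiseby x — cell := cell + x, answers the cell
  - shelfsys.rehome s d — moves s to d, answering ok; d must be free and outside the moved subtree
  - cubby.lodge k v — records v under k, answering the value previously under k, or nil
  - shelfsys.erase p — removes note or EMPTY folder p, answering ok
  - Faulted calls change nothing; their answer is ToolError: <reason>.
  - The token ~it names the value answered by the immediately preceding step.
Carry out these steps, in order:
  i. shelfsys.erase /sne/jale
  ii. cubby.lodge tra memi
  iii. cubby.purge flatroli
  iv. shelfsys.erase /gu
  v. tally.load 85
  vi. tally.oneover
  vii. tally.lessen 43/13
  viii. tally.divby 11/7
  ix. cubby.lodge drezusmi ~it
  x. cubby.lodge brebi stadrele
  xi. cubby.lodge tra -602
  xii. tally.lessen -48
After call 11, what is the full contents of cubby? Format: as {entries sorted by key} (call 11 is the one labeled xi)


$ shelfsys.erase p=/sne/jale
  ToolError: not found
$ cubby.lodge k=tra v=memi
  -978
$ cubby.purge k=flatroli
  viwe
$ shelfsys.erase p=/gu
  ok
$ tally.load x=85
  85
$ tally.oneover
  1/85
$ tally.lessen x=43/13
  -3642/1105
$ tally.divby x=11/7
  -25494/12155
$ cubby.lodge k=drezusmi v=~it
  nil
$ cubby.lodge k=brebi v=stadrele
  nil
$ cubby.lodge k=tra v=-602
  memi
$ tally.lessen x=-48
  557946/12155

Answer: {brebi=stadrele, drezusmi=-25494/12155, floslet=plesno, tra=-602}


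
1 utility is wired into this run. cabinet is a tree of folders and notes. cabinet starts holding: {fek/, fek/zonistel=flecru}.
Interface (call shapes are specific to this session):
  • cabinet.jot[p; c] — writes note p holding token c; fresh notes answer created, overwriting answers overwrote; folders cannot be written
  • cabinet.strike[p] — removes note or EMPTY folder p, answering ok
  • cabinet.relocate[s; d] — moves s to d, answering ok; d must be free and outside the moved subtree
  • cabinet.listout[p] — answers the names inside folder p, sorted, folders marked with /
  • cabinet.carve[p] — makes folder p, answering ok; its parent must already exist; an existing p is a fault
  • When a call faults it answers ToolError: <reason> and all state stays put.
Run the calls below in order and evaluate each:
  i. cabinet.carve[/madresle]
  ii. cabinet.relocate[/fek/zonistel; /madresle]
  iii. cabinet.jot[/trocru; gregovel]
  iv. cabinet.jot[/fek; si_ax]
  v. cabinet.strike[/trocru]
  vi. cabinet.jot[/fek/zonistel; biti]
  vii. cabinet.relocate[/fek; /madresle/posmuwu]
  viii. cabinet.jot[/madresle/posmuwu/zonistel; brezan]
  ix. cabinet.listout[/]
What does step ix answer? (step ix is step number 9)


Answer: [madresle/]

Derivation:
% cabinet.carve p='/madresle'
:: ok
% cabinet.relocate s='/fek/zonistel' d='/madresle'
:: ToolError: exists
% cabinet.jot p='/trocru' c='gregovel'
:: created
% cabinet.jot p='/fek' c='si_ax'
:: ToolError: is a directory
% cabinet.strike p='/trocru'
:: ok
% cabinet.jot p='/fek/zonistel' c='biti'
:: overwrote
% cabinet.relocate s='/fek' d='/madresle/posmuwu'
:: ok
% cabinet.jot p='/madresle/posmuwu/zonistel' c='brezan'
:: overwrote
% cabinet.listout p='/'
:: [madresle/]


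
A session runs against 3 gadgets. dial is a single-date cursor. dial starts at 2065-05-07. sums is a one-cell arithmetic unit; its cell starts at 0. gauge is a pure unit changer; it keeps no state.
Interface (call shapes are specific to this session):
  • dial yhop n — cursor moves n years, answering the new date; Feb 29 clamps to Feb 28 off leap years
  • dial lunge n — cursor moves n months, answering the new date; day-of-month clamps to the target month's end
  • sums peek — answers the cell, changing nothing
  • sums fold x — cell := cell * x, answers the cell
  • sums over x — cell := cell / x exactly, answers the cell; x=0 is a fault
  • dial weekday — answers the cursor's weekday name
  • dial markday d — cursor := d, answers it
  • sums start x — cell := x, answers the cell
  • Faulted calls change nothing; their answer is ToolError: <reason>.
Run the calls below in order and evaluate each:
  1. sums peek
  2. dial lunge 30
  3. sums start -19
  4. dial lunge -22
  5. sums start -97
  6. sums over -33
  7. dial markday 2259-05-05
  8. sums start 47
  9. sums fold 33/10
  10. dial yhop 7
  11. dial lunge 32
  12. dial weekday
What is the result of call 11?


Step: sums peek[]
Result: 0
Step: dial lunge[n→30]
Result: 2067-11-07
Step: sums start[x→-19]
Result: -19
Step: dial lunge[n→-22]
Result: 2066-01-07
Step: sums start[x→-97]
Result: -97
Step: sums over[x→-33]
Result: 97/33
Step: dial markday[d→2259-05-05]
Result: 2259-05-05
Step: sums start[x→47]
Result: 47
Step: sums fold[x→33/10]
Result: 1551/10
Step: dial yhop[n→7]
Result: 2266-05-05
Step: dial lunge[n→32]
Result: 2269-01-05
Step: dial weekday[]
Result: Tuesday

Answer: 2269-01-05


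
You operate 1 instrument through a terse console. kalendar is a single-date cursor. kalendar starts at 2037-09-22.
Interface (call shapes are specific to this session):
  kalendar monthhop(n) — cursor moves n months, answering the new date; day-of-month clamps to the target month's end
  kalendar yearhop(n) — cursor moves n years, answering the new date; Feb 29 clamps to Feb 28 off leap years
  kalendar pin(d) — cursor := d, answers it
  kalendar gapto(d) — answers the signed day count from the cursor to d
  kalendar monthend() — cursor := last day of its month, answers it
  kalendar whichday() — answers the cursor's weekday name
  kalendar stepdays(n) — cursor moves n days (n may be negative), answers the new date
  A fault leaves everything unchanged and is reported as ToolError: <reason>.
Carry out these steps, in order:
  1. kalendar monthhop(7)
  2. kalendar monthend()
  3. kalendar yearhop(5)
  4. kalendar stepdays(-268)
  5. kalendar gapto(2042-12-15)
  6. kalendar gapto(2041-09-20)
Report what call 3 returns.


I invoke kalendar monthhop passing n='7', and observe 2038-04-22.
Then kalendar monthend, and see 2038-04-30.
I run kalendar yearhop passing n='5', — result: 2043-04-30.
Using kalendar stepdays passing n='-268', which returns 2042-08-05.
Calling kalendar gapto passing d='2042-12-15', — result: 132.
I run kalendar gapto passing d='2041-09-20', and observe -319.

Answer: 2043-04-30


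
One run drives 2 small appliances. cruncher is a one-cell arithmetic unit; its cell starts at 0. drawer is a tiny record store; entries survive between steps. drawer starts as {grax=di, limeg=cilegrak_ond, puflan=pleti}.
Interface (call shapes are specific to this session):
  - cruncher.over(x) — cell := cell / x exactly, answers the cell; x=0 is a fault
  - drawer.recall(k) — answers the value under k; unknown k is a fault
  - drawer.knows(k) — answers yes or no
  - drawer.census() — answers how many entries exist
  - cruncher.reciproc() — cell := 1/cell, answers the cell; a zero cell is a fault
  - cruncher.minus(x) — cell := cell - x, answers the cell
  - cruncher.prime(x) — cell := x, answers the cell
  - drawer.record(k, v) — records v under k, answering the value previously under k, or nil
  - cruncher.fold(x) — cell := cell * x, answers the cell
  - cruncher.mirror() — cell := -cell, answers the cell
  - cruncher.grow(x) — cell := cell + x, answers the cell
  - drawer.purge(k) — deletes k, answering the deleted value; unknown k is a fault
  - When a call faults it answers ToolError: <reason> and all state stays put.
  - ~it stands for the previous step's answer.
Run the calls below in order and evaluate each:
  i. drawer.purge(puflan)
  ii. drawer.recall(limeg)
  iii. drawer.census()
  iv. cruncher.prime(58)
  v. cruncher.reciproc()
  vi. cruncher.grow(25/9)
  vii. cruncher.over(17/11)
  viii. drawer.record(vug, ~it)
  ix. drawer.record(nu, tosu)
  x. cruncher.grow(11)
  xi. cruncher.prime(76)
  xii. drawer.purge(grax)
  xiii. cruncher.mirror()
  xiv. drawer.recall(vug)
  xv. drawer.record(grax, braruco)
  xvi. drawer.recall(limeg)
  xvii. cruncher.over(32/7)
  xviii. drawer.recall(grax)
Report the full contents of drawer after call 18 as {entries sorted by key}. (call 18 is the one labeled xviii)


Answer: {grax=braruco, limeg=cilegrak_ond, nu=tosu, vug=16049/8874}

Derivation:
Step: drawer.purge[k: puflan]
Result: pleti
Step: drawer.recall[k: limeg]
Result: cilegrak_ond
Step: drawer.census[]
Result: 2
Step: cruncher.prime[x: 58]
Result: 58
Step: cruncher.reciproc[]
Result: 1/58
Step: cruncher.grow[x: 25/9]
Result: 1459/522
Step: cruncher.over[x: 17/11]
Result: 16049/8874
Step: drawer.record[k: vug; v: ~it]
Result: nil
Step: drawer.record[k: nu; v: tosu]
Result: nil
Step: cruncher.grow[x: 11]
Result: 113663/8874
Step: cruncher.prime[x: 76]
Result: 76
Step: drawer.purge[k: grax]
Result: di
Step: cruncher.mirror[]
Result: -76
Step: drawer.recall[k: vug]
Result: 16049/8874
Step: drawer.record[k: grax; v: braruco]
Result: nil
Step: drawer.recall[k: limeg]
Result: cilegrak_ond
Step: cruncher.over[x: 32/7]
Result: -133/8
Step: drawer.recall[k: grax]
Result: braruco


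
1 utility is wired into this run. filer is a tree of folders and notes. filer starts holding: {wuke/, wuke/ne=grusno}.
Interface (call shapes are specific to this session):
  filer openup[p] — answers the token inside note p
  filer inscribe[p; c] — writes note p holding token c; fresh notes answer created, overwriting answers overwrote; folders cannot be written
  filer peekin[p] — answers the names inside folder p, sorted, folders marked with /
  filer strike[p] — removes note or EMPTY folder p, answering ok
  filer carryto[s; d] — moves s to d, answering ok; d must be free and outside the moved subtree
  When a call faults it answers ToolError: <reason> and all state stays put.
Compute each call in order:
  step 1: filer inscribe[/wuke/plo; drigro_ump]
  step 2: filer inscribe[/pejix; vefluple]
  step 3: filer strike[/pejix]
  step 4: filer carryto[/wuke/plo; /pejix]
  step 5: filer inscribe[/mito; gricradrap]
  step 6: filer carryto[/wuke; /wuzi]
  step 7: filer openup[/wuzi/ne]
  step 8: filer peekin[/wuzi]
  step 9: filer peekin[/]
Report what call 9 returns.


Answer: [mito, pejix, wuzi/]

Derivation:
! filer inscribe(/wuke/plo, drigro_ump) == created
! filer inscribe(/pejix, vefluple) == created
! filer strike(/pejix) == ok
! filer carryto(/wuke/plo, /pejix) == ok
! filer inscribe(/mito, gricradrap) == created
! filer carryto(/wuke, /wuzi) == ok
! filer openup(/wuzi/ne) == grusno
! filer peekin(/wuzi) == [ne]
! filer peekin(/) == [mito, pejix, wuzi/]


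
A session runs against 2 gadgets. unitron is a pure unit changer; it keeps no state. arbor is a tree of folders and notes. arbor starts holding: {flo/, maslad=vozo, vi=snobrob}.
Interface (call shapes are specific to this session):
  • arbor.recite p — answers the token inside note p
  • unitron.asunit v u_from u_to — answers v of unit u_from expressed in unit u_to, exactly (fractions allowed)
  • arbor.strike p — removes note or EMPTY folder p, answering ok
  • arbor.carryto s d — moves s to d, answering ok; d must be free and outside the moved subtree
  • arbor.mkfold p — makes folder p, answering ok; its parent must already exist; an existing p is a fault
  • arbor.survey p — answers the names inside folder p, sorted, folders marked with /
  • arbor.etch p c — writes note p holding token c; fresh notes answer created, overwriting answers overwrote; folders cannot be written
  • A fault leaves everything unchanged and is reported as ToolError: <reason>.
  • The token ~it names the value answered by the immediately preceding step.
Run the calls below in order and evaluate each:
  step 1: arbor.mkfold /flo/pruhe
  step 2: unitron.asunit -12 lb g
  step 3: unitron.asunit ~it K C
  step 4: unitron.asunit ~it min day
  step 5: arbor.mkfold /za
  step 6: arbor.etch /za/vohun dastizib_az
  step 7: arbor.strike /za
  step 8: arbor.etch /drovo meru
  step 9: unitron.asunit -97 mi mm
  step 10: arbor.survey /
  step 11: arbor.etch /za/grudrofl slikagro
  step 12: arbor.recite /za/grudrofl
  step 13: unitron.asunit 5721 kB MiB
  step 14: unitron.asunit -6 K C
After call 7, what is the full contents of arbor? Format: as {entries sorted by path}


Answer: {flo/, flo/pruhe/, maslad=vozo, vi=snobrob, za/, za/vohun=dastizib_az}

Derivation:
Step: arbor.mkfold[p: /flo/pruhe]
Result: ok
Step: unitron.asunit[v: -12; u_from: lb; u_to: g]
Result: -136077711/25000
Step: unitron.asunit[v: ~it; u_from: K; u_to: C]
Result: -142906461/25000
Step: unitron.asunit[v: ~it; u_from: min; u_to: day]
Result: -47635487/12000000
Step: arbor.mkfold[p: /za]
Result: ok
Step: arbor.etch[p: /za/vohun; c: dastizib_az]
Result: created
Step: arbor.strike[p: /za]
Result: ToolError: not empty
Step: arbor.etch[p: /drovo; c: meru]
Result: created
Step: unitron.asunit[v: -97; u_from: mi; u_to: mm]
Result: -156106368
Step: arbor.survey[p: /]
Result: [drovo, flo/, maslad, vi, za/]
Step: arbor.etch[p: /za/grudrofl; c: slikagro]
Result: created
Step: arbor.recite[p: /za/grudrofl]
Result: slikagro
Step: unitron.asunit[v: 5721; u_from: kB; u_to: MiB]
Result: 715125/131072
Step: unitron.asunit[v: -6; u_from: K; u_to: C]
Result: -5583/20


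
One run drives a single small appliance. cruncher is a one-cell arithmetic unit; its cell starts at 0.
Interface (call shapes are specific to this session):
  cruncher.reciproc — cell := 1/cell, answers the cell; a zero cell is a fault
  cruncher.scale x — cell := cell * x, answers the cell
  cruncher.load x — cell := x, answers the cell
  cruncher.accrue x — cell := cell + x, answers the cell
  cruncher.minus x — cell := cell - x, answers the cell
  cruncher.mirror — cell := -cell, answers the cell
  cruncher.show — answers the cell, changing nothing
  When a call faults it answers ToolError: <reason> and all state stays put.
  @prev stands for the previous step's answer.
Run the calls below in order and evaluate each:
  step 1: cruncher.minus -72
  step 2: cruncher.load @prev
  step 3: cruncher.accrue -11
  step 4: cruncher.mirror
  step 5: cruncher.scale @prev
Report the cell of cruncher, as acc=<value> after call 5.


// cruncher.minus(-72) ~> 72
// cruncher.load(@prev) ~> 72
// cruncher.accrue(-11) ~> 61
// cruncher.mirror() ~> -61
// cruncher.scale(@prev) ~> 3721

Answer: acc=3721


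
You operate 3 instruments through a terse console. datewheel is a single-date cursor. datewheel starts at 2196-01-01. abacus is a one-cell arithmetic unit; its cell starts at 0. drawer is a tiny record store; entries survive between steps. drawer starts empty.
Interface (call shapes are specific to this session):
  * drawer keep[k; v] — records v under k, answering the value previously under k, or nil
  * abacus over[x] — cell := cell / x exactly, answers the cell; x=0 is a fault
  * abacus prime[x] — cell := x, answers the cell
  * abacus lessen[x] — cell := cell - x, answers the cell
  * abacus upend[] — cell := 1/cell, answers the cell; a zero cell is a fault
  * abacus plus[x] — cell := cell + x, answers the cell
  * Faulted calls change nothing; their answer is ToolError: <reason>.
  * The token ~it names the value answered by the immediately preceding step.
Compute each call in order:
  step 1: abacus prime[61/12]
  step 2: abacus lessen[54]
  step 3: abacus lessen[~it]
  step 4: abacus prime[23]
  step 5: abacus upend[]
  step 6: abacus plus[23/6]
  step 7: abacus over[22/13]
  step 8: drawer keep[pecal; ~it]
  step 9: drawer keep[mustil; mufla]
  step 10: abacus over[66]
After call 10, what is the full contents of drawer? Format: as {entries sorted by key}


// 1. abacus prime(x='61/12') : 61/12
// 2. abacus lessen(x='54') : -587/12
// 3. abacus lessen(x='~it') : 0
// 4. abacus prime(x='23') : 23
// 5. abacus upend() : 1/23
// 6. abacus plus(x='23/6') : 535/138
// 7. abacus over(x='22/13') : 6955/3036
// 8. drawer keep(k='pecal', v='~it') : nil
// 9. drawer keep(k='mustil', v='mufla') : nil
// 10. abacus over(x='66') : 6955/200376

Answer: {mustil=mufla, pecal=6955/3036}


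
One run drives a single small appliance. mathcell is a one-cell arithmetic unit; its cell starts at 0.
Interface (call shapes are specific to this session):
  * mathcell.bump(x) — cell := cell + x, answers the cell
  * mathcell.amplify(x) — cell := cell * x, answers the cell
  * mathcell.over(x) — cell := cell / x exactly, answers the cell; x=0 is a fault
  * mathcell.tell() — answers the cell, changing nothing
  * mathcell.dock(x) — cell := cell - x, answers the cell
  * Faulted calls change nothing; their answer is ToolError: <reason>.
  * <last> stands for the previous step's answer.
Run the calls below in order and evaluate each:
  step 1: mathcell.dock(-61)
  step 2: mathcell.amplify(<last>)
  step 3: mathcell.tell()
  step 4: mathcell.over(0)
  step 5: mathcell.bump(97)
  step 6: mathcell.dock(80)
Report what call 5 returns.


Answer: 3818

Derivation:
Do: mathcell.dock[-61]
See: 61
Do: mathcell.amplify[<last>]
See: 3721
Do: mathcell.tell[]
See: 3721
Do: mathcell.over[0]
See: ToolError: division by zero
Do: mathcell.bump[97]
See: 3818
Do: mathcell.dock[80]
See: 3738


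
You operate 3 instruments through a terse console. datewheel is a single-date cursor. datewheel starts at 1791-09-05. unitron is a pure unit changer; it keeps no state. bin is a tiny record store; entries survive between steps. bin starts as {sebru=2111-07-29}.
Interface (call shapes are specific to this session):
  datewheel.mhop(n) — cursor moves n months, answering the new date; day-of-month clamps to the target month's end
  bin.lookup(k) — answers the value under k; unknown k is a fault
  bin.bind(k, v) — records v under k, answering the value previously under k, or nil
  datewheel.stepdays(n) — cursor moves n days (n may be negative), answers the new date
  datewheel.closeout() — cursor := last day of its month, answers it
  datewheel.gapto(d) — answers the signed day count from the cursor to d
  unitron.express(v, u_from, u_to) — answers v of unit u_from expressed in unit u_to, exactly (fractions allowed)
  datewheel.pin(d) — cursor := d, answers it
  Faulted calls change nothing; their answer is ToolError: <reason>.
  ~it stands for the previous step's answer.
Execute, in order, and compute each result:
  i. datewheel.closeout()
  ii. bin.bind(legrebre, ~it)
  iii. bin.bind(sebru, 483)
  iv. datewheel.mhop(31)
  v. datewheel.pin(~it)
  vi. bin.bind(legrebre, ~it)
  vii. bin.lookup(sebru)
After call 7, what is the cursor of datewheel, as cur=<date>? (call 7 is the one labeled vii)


> closeout
:: 1791-09-30
> bind k→legrebre v→~it
:: nil
> bind k→sebru v→483
:: 2111-07-29
> mhop n→31
:: 1794-04-30
> pin d→~it
:: 1794-04-30
> bind k→legrebre v→~it
:: 1791-09-30
> lookup k→sebru
:: 483

Answer: cur=1794-04-30


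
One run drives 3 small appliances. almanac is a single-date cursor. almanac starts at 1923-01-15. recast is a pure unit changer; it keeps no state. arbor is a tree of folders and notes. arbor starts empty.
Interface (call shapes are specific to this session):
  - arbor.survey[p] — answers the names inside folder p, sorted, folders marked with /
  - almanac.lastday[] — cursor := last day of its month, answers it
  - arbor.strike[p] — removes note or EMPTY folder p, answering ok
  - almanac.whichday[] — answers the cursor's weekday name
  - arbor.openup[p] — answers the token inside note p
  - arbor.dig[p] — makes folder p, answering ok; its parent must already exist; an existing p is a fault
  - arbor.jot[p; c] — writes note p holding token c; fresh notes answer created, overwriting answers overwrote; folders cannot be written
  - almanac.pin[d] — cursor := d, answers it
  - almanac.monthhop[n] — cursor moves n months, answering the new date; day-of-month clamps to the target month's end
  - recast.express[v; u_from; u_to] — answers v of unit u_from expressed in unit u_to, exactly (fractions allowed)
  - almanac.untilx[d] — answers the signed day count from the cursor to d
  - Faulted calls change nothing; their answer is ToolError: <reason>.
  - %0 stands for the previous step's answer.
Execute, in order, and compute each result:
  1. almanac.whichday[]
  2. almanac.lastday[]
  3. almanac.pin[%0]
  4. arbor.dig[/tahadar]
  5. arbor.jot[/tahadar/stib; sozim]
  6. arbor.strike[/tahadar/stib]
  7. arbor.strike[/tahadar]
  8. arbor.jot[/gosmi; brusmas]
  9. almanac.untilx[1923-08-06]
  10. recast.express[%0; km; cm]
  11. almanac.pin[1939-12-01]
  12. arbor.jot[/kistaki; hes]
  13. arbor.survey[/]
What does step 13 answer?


·→ almanac.whichday()
·← Monday
·→ almanac.lastday()
·← 1923-01-31
·→ almanac.pin(d='%0')
·← 1923-01-31
·→ arbor.dig(p='/tahadar')
·← ok
·→ arbor.jot(p='/tahadar/stib', c='sozim')
·← created
·→ arbor.strike(p='/tahadar/stib')
·← ok
·→ arbor.strike(p='/tahadar')
·← ok
·→ arbor.jot(p='/gosmi', c='brusmas')
·← created
·→ almanac.untilx(d='1923-08-06')
·← 187
·→ recast.express(v='%0', u_from='km', u_to='cm')
·← 18700000
·→ almanac.pin(d='1939-12-01')
·← 1939-12-01
·→ arbor.jot(p='/kistaki', c='hes')
·← created
·→ arbor.survey(p='/')
·← [gosmi, kistaki]

Answer: [gosmi, kistaki]


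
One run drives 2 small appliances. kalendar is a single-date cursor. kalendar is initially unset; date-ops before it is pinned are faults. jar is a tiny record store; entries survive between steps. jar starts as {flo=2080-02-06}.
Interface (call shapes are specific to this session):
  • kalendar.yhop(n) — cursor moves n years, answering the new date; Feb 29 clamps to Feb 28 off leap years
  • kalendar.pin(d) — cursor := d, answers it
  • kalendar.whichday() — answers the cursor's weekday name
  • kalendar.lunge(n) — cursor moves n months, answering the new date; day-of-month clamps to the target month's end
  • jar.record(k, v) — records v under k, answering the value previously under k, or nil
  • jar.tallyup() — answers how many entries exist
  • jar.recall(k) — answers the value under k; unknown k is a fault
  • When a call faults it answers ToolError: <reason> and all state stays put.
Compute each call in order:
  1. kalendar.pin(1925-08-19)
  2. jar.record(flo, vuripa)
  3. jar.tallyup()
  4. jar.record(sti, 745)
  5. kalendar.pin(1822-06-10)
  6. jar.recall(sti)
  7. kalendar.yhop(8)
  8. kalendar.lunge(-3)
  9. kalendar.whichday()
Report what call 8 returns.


Answer: 1830-03-10

Derivation:
I use pin passing d: 1925-08-19, giving 1925-08-19.
Invoking record passing k: flo, v: vuripa, and observe 2080-02-06.
Then tallyup, and see 1.
Using record passing k: sti, v: 745, and observe nil.
Using pin passing d: 1822-06-10, which returns 1822-06-10.
Calling recall passing k: sti, giving 745.
I invoke yhop passing n: 8, which returns 1830-06-10.
I run lunge passing n: -3: 1830-03-10.
Now I run whichday(), yielding Wednesday.


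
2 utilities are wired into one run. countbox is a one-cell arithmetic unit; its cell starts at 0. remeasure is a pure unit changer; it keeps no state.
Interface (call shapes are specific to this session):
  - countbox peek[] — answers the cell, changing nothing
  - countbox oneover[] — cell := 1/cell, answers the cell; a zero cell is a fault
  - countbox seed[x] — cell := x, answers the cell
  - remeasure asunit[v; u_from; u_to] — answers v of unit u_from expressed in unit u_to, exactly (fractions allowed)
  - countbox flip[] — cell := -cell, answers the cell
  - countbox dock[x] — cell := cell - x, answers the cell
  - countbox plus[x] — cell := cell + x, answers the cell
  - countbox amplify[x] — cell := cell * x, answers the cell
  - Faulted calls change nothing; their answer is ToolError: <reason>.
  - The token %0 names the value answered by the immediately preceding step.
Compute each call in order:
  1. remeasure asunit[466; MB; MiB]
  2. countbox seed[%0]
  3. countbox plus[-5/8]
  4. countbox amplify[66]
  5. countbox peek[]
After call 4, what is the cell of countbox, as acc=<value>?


>>> remeasure asunit v='466' u_from='MB' u_to='MiB'
= 3640625/8192
>>> countbox seed x='%0'
= 3640625/8192
>>> countbox plus x='-5/8'
= 3635505/8192
>>> countbox amplify x='66'
= 119971665/4096
>>> countbox peek
= 119971665/4096

Answer: acc=119971665/4096


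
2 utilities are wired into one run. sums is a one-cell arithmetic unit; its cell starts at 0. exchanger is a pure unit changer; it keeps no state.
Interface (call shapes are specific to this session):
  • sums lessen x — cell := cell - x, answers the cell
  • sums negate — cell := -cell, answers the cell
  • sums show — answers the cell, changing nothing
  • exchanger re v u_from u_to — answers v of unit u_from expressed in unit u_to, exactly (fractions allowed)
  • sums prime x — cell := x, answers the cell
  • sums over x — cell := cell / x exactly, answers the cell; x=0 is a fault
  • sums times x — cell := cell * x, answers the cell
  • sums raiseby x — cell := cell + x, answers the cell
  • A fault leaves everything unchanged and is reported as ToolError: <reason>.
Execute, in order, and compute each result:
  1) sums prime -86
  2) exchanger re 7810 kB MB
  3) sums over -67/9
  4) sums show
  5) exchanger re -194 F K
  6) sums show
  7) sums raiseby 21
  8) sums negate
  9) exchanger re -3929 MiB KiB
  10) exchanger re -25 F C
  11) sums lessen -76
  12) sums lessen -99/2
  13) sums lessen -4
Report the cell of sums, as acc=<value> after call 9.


Now I run sums prime(x=-86), → -86.
Invoking exchanger re(v=7810, u_from=kB, u_to=MB), yielding 781/100.
Then sums over(x=-67/9), giving 774/67.
I call sums show(): 774/67.
Invoking exchanger re(v=-194, u_from=F, u_to=K), giving 26567/180.
I call sums show(), giving 774/67.
I use sums raiseby(x=21), → 2181/67.
I invoke sums negate, — result: -2181/67.
I call exchanger re(v=-3929, u_from=MiB, u_to=KiB), → -4023296.
I run exchanger re(v=-25, u_from=F, u_to=C): -95/3.
I invoke sums lessen(x=-76): 2911/67.
I try sums lessen(x=-99/2), and get 12455/134.
Now I run sums lessen(x=-4), which returns 12991/134.

Answer: acc=-2181/67


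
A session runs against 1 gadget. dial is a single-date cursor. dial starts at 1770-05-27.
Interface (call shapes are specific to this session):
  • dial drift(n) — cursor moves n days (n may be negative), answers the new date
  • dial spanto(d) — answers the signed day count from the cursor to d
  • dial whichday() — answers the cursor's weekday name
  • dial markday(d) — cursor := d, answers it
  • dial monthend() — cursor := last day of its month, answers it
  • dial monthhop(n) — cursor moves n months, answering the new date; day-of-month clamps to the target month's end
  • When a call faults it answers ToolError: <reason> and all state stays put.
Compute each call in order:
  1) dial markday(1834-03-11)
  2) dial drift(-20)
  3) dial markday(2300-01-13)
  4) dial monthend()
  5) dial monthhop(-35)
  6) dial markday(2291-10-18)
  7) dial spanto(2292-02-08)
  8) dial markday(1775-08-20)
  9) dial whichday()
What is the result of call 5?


% 1. dial markday(1834-03-11) => 1834-03-11
% 2. dial drift(-20) => 1834-02-19
% 3. dial markday(2300-01-13) => 2300-01-13
% 4. dial monthend() => 2300-01-31
% 5. dial monthhop(-35) => 2297-02-28
% 6. dial markday(2291-10-18) => 2291-10-18
% 7. dial spanto(2292-02-08) => 113
% 8. dial markday(1775-08-20) => 1775-08-20
% 9. dial whichday() => Sunday

Answer: 2297-02-28


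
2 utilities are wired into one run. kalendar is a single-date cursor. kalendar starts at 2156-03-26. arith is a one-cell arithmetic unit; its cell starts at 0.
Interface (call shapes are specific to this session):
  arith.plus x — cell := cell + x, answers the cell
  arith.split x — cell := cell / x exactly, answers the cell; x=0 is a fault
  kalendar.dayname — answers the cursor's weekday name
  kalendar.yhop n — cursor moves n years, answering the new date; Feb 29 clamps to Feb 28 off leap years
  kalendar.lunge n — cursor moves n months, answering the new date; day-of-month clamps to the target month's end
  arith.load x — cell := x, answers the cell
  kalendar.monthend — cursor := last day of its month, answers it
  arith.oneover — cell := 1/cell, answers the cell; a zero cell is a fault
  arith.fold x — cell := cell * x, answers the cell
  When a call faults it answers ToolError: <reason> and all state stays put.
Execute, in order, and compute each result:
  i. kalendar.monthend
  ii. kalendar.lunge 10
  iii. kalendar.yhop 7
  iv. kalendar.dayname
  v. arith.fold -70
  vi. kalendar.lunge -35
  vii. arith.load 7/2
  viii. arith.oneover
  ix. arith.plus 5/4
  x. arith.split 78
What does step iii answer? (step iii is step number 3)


Answer: 2164-01-31

Derivation:
-> monthend()
<- 2156-03-31
-> lunge(n='10')
<- 2157-01-31
-> yhop(n='7')
<- 2164-01-31
-> dayname()
<- Tuesday
-> fold(x='-70')
<- 0
-> lunge(n='-35')
<- 2161-02-28
-> load(x='7/2')
<- 7/2
-> oneover()
<- 2/7
-> plus(x='5/4')
<- 43/28
-> split(x='78')
<- 43/2184


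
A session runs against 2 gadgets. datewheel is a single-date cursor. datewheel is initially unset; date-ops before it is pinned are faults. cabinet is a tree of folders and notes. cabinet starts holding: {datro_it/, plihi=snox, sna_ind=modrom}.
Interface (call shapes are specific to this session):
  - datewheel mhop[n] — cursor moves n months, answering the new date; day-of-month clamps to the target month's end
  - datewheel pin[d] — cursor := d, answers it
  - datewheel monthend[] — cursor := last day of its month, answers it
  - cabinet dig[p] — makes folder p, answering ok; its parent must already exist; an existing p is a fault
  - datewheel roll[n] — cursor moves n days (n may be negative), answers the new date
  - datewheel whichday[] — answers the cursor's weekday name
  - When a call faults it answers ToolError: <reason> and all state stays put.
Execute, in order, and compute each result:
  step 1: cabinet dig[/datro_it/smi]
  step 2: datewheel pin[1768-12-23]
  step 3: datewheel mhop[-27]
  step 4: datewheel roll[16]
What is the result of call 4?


Answer: 1766-10-09

Derivation:
! cabinet dig(p→/datro_it/smi) -> ok
! datewheel pin(d→1768-12-23) -> 1768-12-23
! datewheel mhop(n→-27) -> 1766-09-23
! datewheel roll(n→16) -> 1766-10-09


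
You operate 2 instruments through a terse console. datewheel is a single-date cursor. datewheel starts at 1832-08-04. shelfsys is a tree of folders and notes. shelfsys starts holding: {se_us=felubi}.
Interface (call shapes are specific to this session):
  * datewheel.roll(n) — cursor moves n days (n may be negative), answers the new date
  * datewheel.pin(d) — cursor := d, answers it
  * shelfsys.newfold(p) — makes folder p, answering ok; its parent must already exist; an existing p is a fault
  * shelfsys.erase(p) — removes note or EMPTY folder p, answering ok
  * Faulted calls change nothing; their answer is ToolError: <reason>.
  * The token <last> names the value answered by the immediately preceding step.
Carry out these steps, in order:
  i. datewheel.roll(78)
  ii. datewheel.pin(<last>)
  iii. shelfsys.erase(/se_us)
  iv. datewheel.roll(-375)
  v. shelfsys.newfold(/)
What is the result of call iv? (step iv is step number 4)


Answer: 1831-10-12

Derivation:
Do: datewheel.roll[78]
See: 1832-10-21
Do: datewheel.pin[<last>]
See: 1832-10-21
Do: shelfsys.erase[/se_us]
See: ok
Do: datewheel.roll[-375]
See: 1831-10-12
Do: shelfsys.newfold[/]
See: ToolError: exists


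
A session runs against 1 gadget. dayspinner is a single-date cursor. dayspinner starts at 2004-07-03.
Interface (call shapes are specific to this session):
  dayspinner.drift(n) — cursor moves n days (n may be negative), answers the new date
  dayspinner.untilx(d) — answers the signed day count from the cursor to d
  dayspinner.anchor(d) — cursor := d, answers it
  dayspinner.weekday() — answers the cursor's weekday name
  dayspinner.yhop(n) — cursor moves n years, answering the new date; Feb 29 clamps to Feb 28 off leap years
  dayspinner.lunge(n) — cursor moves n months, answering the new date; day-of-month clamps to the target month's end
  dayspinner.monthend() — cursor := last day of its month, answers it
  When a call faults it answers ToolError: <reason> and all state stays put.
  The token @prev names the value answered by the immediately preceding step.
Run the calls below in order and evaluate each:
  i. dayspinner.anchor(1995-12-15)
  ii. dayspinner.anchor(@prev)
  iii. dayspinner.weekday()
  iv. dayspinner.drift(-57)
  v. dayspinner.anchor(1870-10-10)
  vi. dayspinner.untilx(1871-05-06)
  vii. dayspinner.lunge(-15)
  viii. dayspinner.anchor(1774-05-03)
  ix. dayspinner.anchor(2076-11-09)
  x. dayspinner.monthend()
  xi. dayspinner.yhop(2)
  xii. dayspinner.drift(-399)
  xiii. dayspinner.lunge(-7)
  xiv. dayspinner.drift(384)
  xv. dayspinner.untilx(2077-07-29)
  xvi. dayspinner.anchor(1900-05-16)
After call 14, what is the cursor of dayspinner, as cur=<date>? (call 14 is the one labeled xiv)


Act: anchor[1995-12-15]
Obs: 1995-12-15
Act: anchor[@prev]
Obs: 1995-12-15
Act: weekday[]
Obs: Friday
Act: drift[-57]
Obs: 1995-10-19
Act: anchor[1870-10-10]
Obs: 1870-10-10
Act: untilx[1871-05-06]
Obs: 208
Act: lunge[-15]
Obs: 1869-07-10
Act: anchor[1774-05-03]
Obs: 1774-05-03
Act: anchor[2076-11-09]
Obs: 2076-11-09
Act: monthend[]
Obs: 2076-11-30
Act: yhop[2]
Obs: 2078-11-30
Act: drift[-399]
Obs: 2077-10-27
Act: lunge[-7]
Obs: 2077-03-27
Act: drift[384]
Obs: 2078-04-15
Act: untilx[2077-07-29]
Obs: -260
Act: anchor[1900-05-16]
Obs: 1900-05-16

Answer: cur=2078-04-15
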